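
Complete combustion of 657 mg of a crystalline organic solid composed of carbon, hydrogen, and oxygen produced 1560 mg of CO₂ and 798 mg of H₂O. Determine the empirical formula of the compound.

mol C = 1.56 g CO₂ ÷ 44.009 g/mol = 0.03545 mol
mol H = 2 × 0.798 g H₂O ÷ 18.015 g/mol = 0.08859 mol
mass O = 0.657 − (0.4258 + 0.08930) = 0.1419 g → mol O = 0.1419 ÷ 15.999 = 0.008872 mol
Divide by the smallest (0.008872 mol): C 3.995, H 9.986, O 1.000

C4H10O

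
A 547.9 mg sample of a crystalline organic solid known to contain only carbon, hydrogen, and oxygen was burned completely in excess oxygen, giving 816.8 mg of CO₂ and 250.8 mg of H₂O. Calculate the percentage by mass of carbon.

mol C = 0.8168 g CO₂ ÷ 44.009 g/mol = 0.018560 mol
mol H = 2 × 0.2508 g H₂O ÷ 18.015 g/mol = 0.027843 mol
mass O = 0.5479 − (0.22292 + 0.028066) = 0.29691 g → mol O = 0.29691 ÷ 15.999 = 0.018558 mol
mass % C = 0.22292 g ÷ 0.5479 g × 100%

40.69%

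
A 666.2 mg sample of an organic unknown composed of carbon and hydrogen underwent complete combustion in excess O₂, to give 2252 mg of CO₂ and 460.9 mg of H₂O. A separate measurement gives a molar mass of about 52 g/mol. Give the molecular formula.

C4H4

mol C = 2.252 g CO₂ ÷ 44.009 g/mol = 0.051171 mol
mol H = 2 × 0.4609 g H₂O ÷ 18.015 g/mol = 0.051168 mol
Divide by the smallest (0.051168 mol): C 1.000, H 1.000
Empirical formula: CH
Empirical-formula mass = 13.02 g/mol; 52 ÷ 13.02 ≈ 4, so the molecular formula is C4H4.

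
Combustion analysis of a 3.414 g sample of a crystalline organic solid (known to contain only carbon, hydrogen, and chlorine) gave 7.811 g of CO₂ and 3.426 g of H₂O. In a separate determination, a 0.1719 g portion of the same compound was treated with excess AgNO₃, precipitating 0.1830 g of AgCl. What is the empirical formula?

C7H15Cl

mol C = 7.811 g CO₂ ÷ 44.009 g/mol = 0.17749 mol
mol H = 2 × 3.426 g H₂O ÷ 18.015 g/mol = 0.38035 mol
From the AgCl data: mol Cl per gram of compound = (0.1830 ÷ 143.318) ÷ 0.1719 = 0.0074280 mol/g, so in the 3.414 g combustion sample mol Cl = 0.025359 mol
Divide by the smallest (0.025359 mol): C 6.999, H 14.998, Cl 1.000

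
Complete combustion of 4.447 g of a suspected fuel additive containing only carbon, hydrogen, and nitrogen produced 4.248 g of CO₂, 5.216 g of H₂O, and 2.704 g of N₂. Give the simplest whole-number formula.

CH6N2

mol C = 4.248 g CO₂ ÷ 44.009 g/mol = 0.096526 mol
mol H = 2 × 5.216 g H₂O ÷ 18.015 g/mol = 0.57907 mol
mol N = 2 × 2.704 g N₂ ÷ 28.014 g/mol = 0.19305 mol
Divide by the smallest (0.096526 mol): C 1.000, H 5.999, N 2.000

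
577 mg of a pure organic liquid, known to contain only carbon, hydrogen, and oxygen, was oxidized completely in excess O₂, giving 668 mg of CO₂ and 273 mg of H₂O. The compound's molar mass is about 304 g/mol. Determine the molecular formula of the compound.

mol C = 0.668 g CO₂ ÷ 44.009 g/mol = 0.01518 mol
mol H = 2 × 0.273 g H₂O ÷ 18.015 g/mol = 0.03031 mol
mass O = 0.577 − (0.1823 + 0.03055) = 0.3641 g → mol O = 0.3641 ÷ 15.999 = 0.02276 mol
Divide by the smallest (0.01518 mol): C 1.000, H 1.997, O 1.499
Multiplying each by 2 gives whole numbers: C 2.00, H 3.99, O 3.00
Empirical formula: C2H4O3
Empirical-formula mass = 76.05 g/mol; 304 ÷ 76.05 ≈ 4, so the molecular formula is C8H16O12.

C8H16O12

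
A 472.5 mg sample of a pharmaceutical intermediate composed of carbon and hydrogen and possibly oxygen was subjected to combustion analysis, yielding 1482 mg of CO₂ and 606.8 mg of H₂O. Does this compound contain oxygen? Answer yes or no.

no

mol C = 1.482 g CO₂ ÷ 44.009 g/mol = 0.033675 mol
mol H = 2 × 0.6068 g H₂O ÷ 18.015 g/mol = 0.067366 mol
C and H together account for 0.47237 g — essentially the entire 0.4725 g sample — so the compound contains no oxygen.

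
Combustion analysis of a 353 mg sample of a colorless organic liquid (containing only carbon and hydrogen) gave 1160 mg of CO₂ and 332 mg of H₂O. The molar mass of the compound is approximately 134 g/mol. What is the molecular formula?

C10H14

mol C = 1.16 g CO₂ ÷ 44.009 g/mol = 0.02636 mol
mol H = 2 × 0.332 g H₂O ÷ 18.015 g/mol = 0.03686 mol
Divide by the smallest (0.02636 mol): C 1.000, H 1.398
Multiplying each by 5 gives whole numbers: C 5.00, H 6.99
Empirical formula: C5H7
Empirical-formula mass = 67.11 g/mol; 134 ÷ 67.11 ≈ 2, so the molecular formula is C10H14.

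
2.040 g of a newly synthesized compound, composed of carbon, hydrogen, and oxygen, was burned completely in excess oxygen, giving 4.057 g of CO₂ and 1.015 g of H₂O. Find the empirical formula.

C9H11O5

mol C = 4.057 g CO₂ ÷ 44.009 g/mol = 0.092186 mol
mol H = 2 × 1.015 g H₂O ÷ 18.015 g/mol = 0.11268 mol
mass O = 2.040 − (1.1072 + 0.11359) = 0.81917 g → mol O = 0.81917 ÷ 15.999 = 0.051201 mol
Divide by the smallest (0.051201 mol): C 1.800, H 2.201, O 1.000
Multiplying each by 5 gives whole numbers: C 9.00, H 11.00, O 5.00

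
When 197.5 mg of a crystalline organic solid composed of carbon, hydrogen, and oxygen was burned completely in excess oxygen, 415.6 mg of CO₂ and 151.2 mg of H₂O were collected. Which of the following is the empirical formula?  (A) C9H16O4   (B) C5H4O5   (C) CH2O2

mol C = 0.4156 g CO₂ ÷ 44.009 g/mol = 0.0094435 mol
mol H = 2 × 0.1512 g H₂O ÷ 18.015 g/mol = 0.016786 mol
mass O = 0.1975 − (0.11343 + 0.016920) = 0.067154 g → mol O = 0.067154 ÷ 15.999 = 0.0041974 mol
Divide by the smallest (0.0041974 mol): C 2.250, H 3.999, O 1.000
Multiplying each by 4 gives whole numbers: C 9.00, H 16.00, O 4.00

(A) C9H16O4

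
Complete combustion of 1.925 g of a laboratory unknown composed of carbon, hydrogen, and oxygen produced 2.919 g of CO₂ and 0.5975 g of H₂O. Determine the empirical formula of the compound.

CHO

mol C = 2.919 g CO₂ ÷ 44.009 g/mol = 0.066327 mol
mol H = 2 × 0.5975 g H₂O ÷ 18.015 g/mol = 0.066334 mol
mass O = 1.925 − (0.79666 + 0.066864) = 1.0615 g → mol O = 1.0615 ÷ 15.999 = 0.066347 mol
Divide by the smallest (0.066327 mol): C 1.000, H 1.000, O 1.000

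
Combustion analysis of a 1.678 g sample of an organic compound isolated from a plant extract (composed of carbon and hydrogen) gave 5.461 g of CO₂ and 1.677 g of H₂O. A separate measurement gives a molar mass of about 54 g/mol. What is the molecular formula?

mol C = 5.461 g CO₂ ÷ 44.009 g/mol = 0.12409 mol
mol H = 2 × 1.677 g H₂O ÷ 18.015 g/mol = 0.18618 mol
Divide by the smallest (0.12409 mol): C 1.000, H 1.500
Multiplying each by 2 gives whole numbers: C 2.00, H 3.00
Empirical formula: C2H3
Empirical-formula mass = 27.05 g/mol; 54 ÷ 27.05 ≈ 2, so the molecular formula is C4H6.

C4H6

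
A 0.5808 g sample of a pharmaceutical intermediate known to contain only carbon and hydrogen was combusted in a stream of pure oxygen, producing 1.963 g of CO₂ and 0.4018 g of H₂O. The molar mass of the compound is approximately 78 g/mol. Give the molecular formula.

C6H6

mol C = 1.963 g CO₂ ÷ 44.009 g/mol = 0.044605 mol
mol H = 2 × 0.4018 g H₂O ÷ 18.015 g/mol = 0.044607 mol
Divide by the smallest (0.044605 mol): C 1.000, H 1.000
Empirical formula: CH
Empirical-formula mass = 13.02 g/mol; 78 ÷ 13.02 ≈ 6, so the molecular formula is C6H6.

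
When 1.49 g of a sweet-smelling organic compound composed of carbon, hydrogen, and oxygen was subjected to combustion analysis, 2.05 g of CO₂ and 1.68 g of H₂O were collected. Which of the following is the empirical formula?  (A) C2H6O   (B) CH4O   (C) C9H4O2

(B) CH4O

mol C = 2.05 g CO₂ ÷ 44.009 g/mol = 0.04658 mol
mol H = 2 × 1.68 g H₂O ÷ 18.015 g/mol = 0.1865 mol
mass O = 1.49 − (0.5595 + 0.1880) = 0.7425 g → mol O = 0.7425 ÷ 15.999 = 0.04641 mol
Divide by the smallest (0.04641 mol): C 1.004, H 4.019, O 1.000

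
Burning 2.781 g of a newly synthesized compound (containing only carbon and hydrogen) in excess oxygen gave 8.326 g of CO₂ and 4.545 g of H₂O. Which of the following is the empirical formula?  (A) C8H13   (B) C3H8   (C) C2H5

mol C = 8.326 g CO₂ ÷ 44.009 g/mol = 0.18919 mol
mol H = 2 × 4.545 g H₂O ÷ 18.015 g/mol = 0.50458 mol
Divide by the smallest (0.18919 mol): C 1.000, H 2.667
Multiplying each by 3 gives whole numbers: C 3.00, H 8.00

(B) C3H8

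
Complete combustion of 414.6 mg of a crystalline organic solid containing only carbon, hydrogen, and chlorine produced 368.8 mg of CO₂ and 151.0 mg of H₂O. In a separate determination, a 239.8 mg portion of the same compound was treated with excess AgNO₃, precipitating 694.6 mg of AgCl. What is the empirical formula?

mol C = 0.3688 g CO₂ ÷ 44.009 g/mol = 0.0083801 mol
mol H = 2 × 0.1510 g H₂O ÷ 18.015 g/mol = 0.016764 mol
From the AgCl data: mol Cl per gram of compound = (0.6946 ÷ 143.318) ÷ 0.2398 = 0.020211 mol/g, so in the 0.4146 g combustion sample mol Cl = 0.0083794 mol
Divide by the smallest (0.0083794 mol): C 1.000, H 2.001, Cl 1.000

CH2Cl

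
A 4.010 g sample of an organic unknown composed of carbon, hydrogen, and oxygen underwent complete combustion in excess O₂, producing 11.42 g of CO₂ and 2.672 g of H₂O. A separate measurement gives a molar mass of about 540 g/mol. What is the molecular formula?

C35H40O5

mol C = 11.42 g CO₂ ÷ 44.009 g/mol = 0.25949 mol
mol H = 2 × 2.672 g H₂O ÷ 18.015 g/mol = 0.29664 mol
mass O = 4.010 − (3.1168 + 0.29901) = 0.59422 g → mol O = 0.59422 ÷ 15.999 = 0.037141 mol
Divide by the smallest (0.037141 mol): C 6.987, H 7.987, O 1.000
Empirical formula: C7H8O
Empirical-formula mass = 108.14 g/mol; 540 ÷ 108.14 ≈ 5, so the molecular formula is C35H40O5.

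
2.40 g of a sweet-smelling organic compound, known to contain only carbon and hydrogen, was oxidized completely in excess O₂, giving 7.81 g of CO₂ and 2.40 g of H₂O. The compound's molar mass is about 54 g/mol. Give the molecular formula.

C4H6

mol C = 7.81 g CO₂ ÷ 44.009 g/mol = 0.1775 mol
mol H = 2 × 2.40 g H₂O ÷ 18.015 g/mol = 0.2664 mol
Divide by the smallest (0.1775 mol): C 1.000, H 1.501
Multiplying each by 2 gives whole numbers: C 2.00, H 3.00
Empirical formula: C2H3
Empirical-formula mass = 27.05 g/mol; 54 ÷ 27.05 ≈ 2, so the molecular formula is C4H6.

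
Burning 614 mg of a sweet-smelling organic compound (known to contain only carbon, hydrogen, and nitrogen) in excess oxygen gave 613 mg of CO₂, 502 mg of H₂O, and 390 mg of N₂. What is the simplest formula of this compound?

CH4N2

mol C = 0.613 g CO₂ ÷ 44.009 g/mol = 0.01393 mol
mol H = 2 × 0.502 g H₂O ÷ 18.015 g/mol = 0.05573 mol
mol N = 2 × 0.390 g N₂ ÷ 28.014 g/mol = 0.02784 mol
Divide by the smallest (0.01393 mol): C 1.000, H 4.001, N 1.999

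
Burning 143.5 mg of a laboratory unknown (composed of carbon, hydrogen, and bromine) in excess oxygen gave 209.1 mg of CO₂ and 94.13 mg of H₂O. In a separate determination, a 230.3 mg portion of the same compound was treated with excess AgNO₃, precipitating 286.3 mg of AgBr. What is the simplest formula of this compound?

C5H11Br

mol C = 0.2091 g CO₂ ÷ 44.009 g/mol = 0.0047513 mol
mol H = 2 × 0.09413 g H₂O ÷ 18.015 g/mol = 0.010450 mol
From the AgBr data: mol Br per gram of compound = (0.2863 ÷ 187.772) ÷ 0.2303 = 0.0066206 mol/g, so in the 0.1435 g combustion sample mol Br = 0.00095005 mol
Divide by the smallest (0.00095005 mol): C 5.001, H 11.000, Br 1.000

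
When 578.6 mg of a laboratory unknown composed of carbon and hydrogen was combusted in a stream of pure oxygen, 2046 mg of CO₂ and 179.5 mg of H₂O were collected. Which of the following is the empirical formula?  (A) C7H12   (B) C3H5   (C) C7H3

(C) C7H3

mol C = 2.046 g CO₂ ÷ 44.009 g/mol = 0.046490 mol
mol H = 2 × 0.1795 g H₂O ÷ 18.015 g/mol = 0.019928 mol
Divide by the smallest (0.019928 mol): C 2.333, H 1.000
Multiplying each by 3 gives whole numbers: C 7.00, H 3.00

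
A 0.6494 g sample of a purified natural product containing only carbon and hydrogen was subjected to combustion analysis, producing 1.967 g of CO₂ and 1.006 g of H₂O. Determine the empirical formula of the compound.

C2H5

mol C = 1.967 g CO₂ ÷ 44.009 g/mol = 0.044695 mol
mol H = 2 × 1.006 g H₂O ÷ 18.015 g/mol = 0.11168 mol
Divide by the smallest (0.044695 mol): C 1.000, H 2.499
Multiplying each by 2 gives whole numbers: C 2.00, H 5.00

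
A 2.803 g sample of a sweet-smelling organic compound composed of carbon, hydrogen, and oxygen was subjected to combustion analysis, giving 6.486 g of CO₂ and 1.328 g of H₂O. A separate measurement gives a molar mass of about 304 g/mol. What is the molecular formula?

C16H16O6

mol C = 6.486 g CO₂ ÷ 44.009 g/mol = 0.14738 mol
mol H = 2 × 1.328 g H₂O ÷ 18.015 g/mol = 0.14743 mol
mass O = 2.803 − (1.7702 + 0.14861) = 0.88422 g → mol O = 0.88422 ÷ 15.999 = 0.055267 mol
Divide by the smallest (0.055267 mol): C 2.667, H 2.668, O 1.000
Multiplying each by 3 gives whole numbers: C 8.00, H 8.00, O 3.00
Empirical formula: C8H8O3
Empirical-formula mass = 152.15 g/mol; 304 ÷ 152.15 ≈ 2, so the molecular formula is C16H16O6.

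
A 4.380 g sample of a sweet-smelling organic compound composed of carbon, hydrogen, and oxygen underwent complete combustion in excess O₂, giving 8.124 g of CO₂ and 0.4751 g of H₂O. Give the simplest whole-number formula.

mol C = 8.124 g CO₂ ÷ 44.009 g/mol = 0.18460 mol
mol H = 2 × 0.4751 g H₂O ÷ 18.015 g/mol = 0.052745 mol
mass O = 4.380 − (2.2172 + 0.053167) = 2.1096 g → mol O = 2.1096 ÷ 15.999 = 0.13186 mol
Divide by the smallest (0.052745 mol): C 3.500, H 1.000, O 2.500
Multiplying each by 2 gives whole numbers: C 7.00, H 2.00, O 5.00

C7H2O5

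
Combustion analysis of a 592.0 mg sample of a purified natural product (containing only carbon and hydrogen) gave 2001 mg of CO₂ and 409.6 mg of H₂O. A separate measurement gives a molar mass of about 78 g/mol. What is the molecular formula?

mol C = 2.001 g CO₂ ÷ 44.009 g/mol = 0.045468 mol
mol H = 2 × 0.4096 g H₂O ÷ 18.015 g/mol = 0.045473 mol
Divide by the smallest (0.045468 mol): C 1.000, H 1.000
Empirical formula: CH
Empirical-formula mass = 13.02 g/mol; 78 ÷ 13.02 ≈ 6, so the molecular formula is C6H6.

C6H6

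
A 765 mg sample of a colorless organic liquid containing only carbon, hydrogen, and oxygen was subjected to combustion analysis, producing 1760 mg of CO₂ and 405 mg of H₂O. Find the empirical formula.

C8H9O3

mol C = 1.76 g CO₂ ÷ 44.009 g/mol = 0.03999 mol
mol H = 2 × 0.405 g H₂O ÷ 18.015 g/mol = 0.04496 mol
mass O = 0.765 − (0.4803 + 0.04532) = 0.2393 g → mol O = 0.2393 ÷ 15.999 = 0.01496 mol
Divide by the smallest (0.01496 mol): C 2.673, H 3.006, O 1.000
Multiplying each by 3 gives whole numbers: C 8.02, H 9.02, O 3.00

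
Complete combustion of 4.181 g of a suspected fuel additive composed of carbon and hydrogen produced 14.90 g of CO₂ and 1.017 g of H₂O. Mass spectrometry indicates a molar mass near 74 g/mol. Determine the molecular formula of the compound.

mol C = 14.90 g CO₂ ÷ 44.009 g/mol = 0.33857 mol
mol H = 2 × 1.017 g H₂O ÷ 18.015 g/mol = 0.11291 mol
Divide by the smallest (0.11291 mol): C 2.999, H 1.000
Empirical formula: C3H
Empirical-formula mass = 37.04 g/mol; 74 ÷ 37.04 ≈ 2, so the molecular formula is C6H2.

C6H2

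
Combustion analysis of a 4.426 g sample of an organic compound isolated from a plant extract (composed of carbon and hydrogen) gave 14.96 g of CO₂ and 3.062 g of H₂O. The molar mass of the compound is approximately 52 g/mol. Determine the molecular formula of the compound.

mol C = 14.96 g CO₂ ÷ 44.009 g/mol = 0.33993 mol
mol H = 2 × 3.062 g H₂O ÷ 18.015 g/mol = 0.33994 mol
Divide by the smallest (0.33993 mol): C 1.000, H 1.000
Empirical formula: CH
Empirical-formula mass = 13.02 g/mol; 52 ÷ 13.02 ≈ 4, so the molecular formula is C4H4.

C4H4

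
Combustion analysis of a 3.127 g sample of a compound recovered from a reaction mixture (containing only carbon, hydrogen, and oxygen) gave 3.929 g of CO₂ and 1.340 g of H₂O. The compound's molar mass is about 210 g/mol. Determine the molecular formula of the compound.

mol C = 3.929 g CO₂ ÷ 44.009 g/mol = 0.089277 mol
mol H = 2 × 1.340 g H₂O ÷ 18.015 g/mol = 0.14876 mol
mass O = 3.127 − (1.0723 + 0.14996) = 1.9047 g → mol O = 1.9047 ÷ 15.999 = 0.11905 mol
Divide by the smallest (0.089277 mol): C 1.000, H 1.666, O 1.334
Multiplying each by 3 gives whole numbers: C 3.00, H 5.00, O 4.00
Empirical formula: C3H5O4
Empirical-formula mass = 105.07 g/mol; 210 ÷ 105.07 ≈ 2, so the molecular formula is C6H10O8.

C6H10O8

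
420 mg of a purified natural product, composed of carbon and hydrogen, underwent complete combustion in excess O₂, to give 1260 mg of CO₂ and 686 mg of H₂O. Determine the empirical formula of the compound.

C3H8

mol C = 1.26 g CO₂ ÷ 44.009 g/mol = 0.02863 mol
mol H = 2 × 0.686 g H₂O ÷ 18.015 g/mol = 0.07616 mol
Divide by the smallest (0.02863 mol): C 1.000, H 2.660
Multiplying each by 3 gives whole numbers: C 3.00, H 7.98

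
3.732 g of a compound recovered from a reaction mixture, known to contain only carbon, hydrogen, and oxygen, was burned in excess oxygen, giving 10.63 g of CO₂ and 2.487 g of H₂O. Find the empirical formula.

mol C = 10.63 g CO₂ ÷ 44.009 g/mol = 0.24154 mol
mol H = 2 × 2.487 g H₂O ÷ 18.015 g/mol = 0.27610 mol
mass O = 3.732 − (2.9012 + 0.27831) = 0.55253 g → mol O = 0.55253 ÷ 15.999 = 0.034535 mol
Divide by the smallest (0.034535 mol): C 6.994, H 7.995, O 1.000

C7H8O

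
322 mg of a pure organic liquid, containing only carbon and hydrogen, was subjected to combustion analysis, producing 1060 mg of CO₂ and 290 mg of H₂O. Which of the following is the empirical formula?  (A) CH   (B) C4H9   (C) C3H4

mol C = 1.06 g CO₂ ÷ 44.009 g/mol = 0.02409 mol
mol H = 2 × 0.290 g H₂O ÷ 18.015 g/mol = 0.03220 mol
Divide by the smallest (0.02409 mol): C 1.000, H 1.337
Multiplying each by 3 gives whole numbers: C 3.00, H 4.01

(C) C3H4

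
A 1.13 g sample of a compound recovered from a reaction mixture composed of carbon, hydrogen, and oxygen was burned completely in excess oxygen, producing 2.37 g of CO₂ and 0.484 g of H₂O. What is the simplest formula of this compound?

C2H2O

mol C = 2.37 g CO₂ ÷ 44.009 g/mol = 0.05385 mol
mol H = 2 × 0.484 g H₂O ÷ 18.015 g/mol = 0.05373 mol
mass O = 1.13 − (0.6468 + 0.05416) = 0.4290 g → mol O = 0.4290 ÷ 15.999 = 0.02682 mol
Divide by the smallest (0.02682 mol): C 2.008, H 2.004, O 1.000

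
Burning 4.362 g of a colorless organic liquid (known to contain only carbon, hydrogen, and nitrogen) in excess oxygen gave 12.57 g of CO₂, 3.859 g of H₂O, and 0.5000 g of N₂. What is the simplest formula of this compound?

C8H12N

mol C = 12.57 g CO₂ ÷ 44.009 g/mol = 0.28562 mol
mol H = 2 × 3.859 g H₂O ÷ 18.015 g/mol = 0.42842 mol
mol N = 2 × 0.5000 g N₂ ÷ 28.014 g/mol = 0.035696 mol
Divide by the smallest (0.035696 mol): C 8.001, H 12.002, N 1.000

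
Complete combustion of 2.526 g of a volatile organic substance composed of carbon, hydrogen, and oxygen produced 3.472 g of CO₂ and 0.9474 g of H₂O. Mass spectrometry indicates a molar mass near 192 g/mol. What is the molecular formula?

mol C = 3.472 g CO₂ ÷ 44.009 g/mol = 0.078893 mol
mol H = 2 × 0.9474 g H₂O ÷ 18.015 g/mol = 0.10518 mol
mass O = 2.526 − (0.94758 + 0.10602) = 1.4724 g → mol O = 1.4724 ÷ 15.999 = 0.092031 mol
Divide by the smallest (0.078893 mol): C 1.000, H 1.333, O 1.167
Multiplying each by 6 gives whole numbers: C 6.00, H 8.00, O 7.00
Empirical formula: C6H8O7
Empirical-formula mass = 192.12 g/mol; 192 ÷ 192.12 ≈ 1, so the molecular formula is C6H8O7.

C6H8O7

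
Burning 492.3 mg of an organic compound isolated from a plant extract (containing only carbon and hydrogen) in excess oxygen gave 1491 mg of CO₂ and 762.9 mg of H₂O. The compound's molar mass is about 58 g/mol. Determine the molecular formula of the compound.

mol C = 1.491 g CO₂ ÷ 44.009 g/mol = 0.033879 mol
mol H = 2 × 0.7629 g H₂O ÷ 18.015 g/mol = 0.084696 mol
Divide by the smallest (0.033879 mol): C 1.000, H 2.500
Multiplying each by 2 gives whole numbers: C 2.00, H 5.00
Empirical formula: C2H5
Empirical-formula mass = 29.06 g/mol; 58 ÷ 29.06 ≈ 2, so the molecular formula is C4H10.

C4H10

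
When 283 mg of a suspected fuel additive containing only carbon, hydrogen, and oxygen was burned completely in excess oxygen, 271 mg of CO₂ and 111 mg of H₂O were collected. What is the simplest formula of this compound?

mol C = 0.271 g CO₂ ÷ 44.009 g/mol = 0.006158 mol
mol H = 2 × 0.111 g H₂O ÷ 18.015 g/mol = 0.01232 mol
mass O = 0.283 − (0.07396 + 0.01242) = 0.1966 g → mol O = 0.1966 ÷ 15.999 = 0.01229 mol
Divide by the smallest (0.006158 mol): C 1.000, H 2.001, O 1.996

CH2O2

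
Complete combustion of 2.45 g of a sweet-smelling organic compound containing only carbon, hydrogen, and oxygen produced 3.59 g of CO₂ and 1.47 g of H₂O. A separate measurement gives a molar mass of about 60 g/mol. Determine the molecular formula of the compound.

C2H4O2

mol C = 3.59 g CO₂ ÷ 44.009 g/mol = 0.08157 mol
mol H = 2 × 1.47 g H₂O ÷ 18.015 g/mol = 0.1632 mol
mass O = 2.45 − (0.9798 + 0.1645) = 1.306 g → mol O = 1.306 ÷ 15.999 = 0.08161 mol
Divide by the smallest (0.08157 mol): C 1.000, H 2.001, O 1.000
Empirical formula: CH2O
Empirical-formula mass = 30.03 g/mol; 60 ÷ 30.03 ≈ 2, so the molecular formula is C2H4O2.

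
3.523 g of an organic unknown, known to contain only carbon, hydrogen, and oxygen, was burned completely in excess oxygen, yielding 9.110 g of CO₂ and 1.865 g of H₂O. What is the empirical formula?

C4H4O

mol C = 9.110 g CO₂ ÷ 44.009 g/mol = 0.20700 mol
mol H = 2 × 1.865 g H₂O ÷ 18.015 g/mol = 0.20705 mol
mass O = 3.523 − (2.4863 + 0.20871) = 0.82798 g → mol O = 0.82798 ÷ 15.999 = 0.051752 mol
Divide by the smallest (0.051752 mol): C 4.000, H 4.001, O 1.000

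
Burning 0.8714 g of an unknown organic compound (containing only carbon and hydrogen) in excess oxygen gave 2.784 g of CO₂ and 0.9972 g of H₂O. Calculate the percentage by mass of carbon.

87.19%

mol C = 2.784 g CO₂ ÷ 44.009 g/mol = 0.063260 mol
mol H = 2 × 0.9972 g H₂O ÷ 18.015 g/mol = 0.11071 mol
mass % C = 0.75981 g ÷ 0.8714 g × 100%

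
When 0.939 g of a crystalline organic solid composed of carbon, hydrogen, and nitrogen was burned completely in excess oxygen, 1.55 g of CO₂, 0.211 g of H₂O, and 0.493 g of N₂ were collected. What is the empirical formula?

C3H2N3

mol C = 1.55 g CO₂ ÷ 44.009 g/mol = 0.03522 mol
mol H = 2 × 0.211 g H₂O ÷ 18.015 g/mol = 0.02342 mol
mol N = 2 × 0.493 g N₂ ÷ 28.014 g/mol = 0.03520 mol
Divide by the smallest (0.02342 mol): C 1.504, H 1.000, N 1.503
Multiplying each by 2 gives whole numbers: C 3.01, H 2.00, N 3.01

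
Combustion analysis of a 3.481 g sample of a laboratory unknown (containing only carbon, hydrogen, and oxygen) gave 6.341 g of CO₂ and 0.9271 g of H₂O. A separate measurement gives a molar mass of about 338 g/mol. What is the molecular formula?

mol C = 6.341 g CO₂ ÷ 44.009 g/mol = 0.14408 mol
mol H = 2 × 0.9271 g H₂O ÷ 18.015 g/mol = 0.10293 mol
mass O = 3.481 − (1.7306 + 0.10375) = 1.6467 g → mol O = 1.6467 ÷ 15.999 = 0.10292 mol
Divide by the smallest (0.10292 mol): C 1.400, H 1.000, O 1.000
Multiplying each by 5 gives whole numbers: C 7.00, H 5.00, O 5.00
Empirical formula: C7H5O5
Empirical-formula mass = 169.11 g/mol; 338 ÷ 169.11 ≈ 2, so the molecular formula is C14H10O10.

C14H10O10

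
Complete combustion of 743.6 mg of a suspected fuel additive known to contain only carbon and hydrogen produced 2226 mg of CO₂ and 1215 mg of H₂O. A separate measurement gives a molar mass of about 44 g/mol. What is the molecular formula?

C3H8

mol C = 2.226 g CO₂ ÷ 44.009 g/mol = 0.050581 mol
mol H = 2 × 1.215 g H₂O ÷ 18.015 g/mol = 0.13489 mol
Divide by the smallest (0.050581 mol): C 1.000, H 2.667
Multiplying each by 3 gives whole numbers: C 3.00, H 8.00
Empirical formula: C3H8
Empirical-formula mass = 44.10 g/mol; 44 ÷ 44.10 ≈ 1, so the molecular formula is C3H8.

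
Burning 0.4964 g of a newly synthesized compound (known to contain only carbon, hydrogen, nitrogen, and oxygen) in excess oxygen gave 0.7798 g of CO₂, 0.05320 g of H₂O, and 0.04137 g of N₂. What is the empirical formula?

mol C = 0.7798 g CO₂ ÷ 44.009 g/mol = 0.017719 mol
mol H = 2 × 0.05320 g H₂O ÷ 18.015 g/mol = 0.0059062 mol
mol N = 2 × 0.04137 g N₂ ÷ 28.014 g/mol = 0.0029535 mol
mass O = 0.4964 − (0.21282 + 0.0059534 + 0.041370) = 0.23625 g → mol O = 0.23625 ÷ 15.999 = 0.014767 mol
Divide by the smallest (0.0029535 mol): C 5.999, H 2.000, N 1.000, O 5.000

C6H2NO5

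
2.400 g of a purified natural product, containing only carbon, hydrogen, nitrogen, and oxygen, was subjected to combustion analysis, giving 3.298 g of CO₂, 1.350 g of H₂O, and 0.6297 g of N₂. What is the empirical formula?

C5H10N3O3

mol C = 3.298 g CO₂ ÷ 44.009 g/mol = 0.074939 mol
mol H = 2 × 1.350 g H₂O ÷ 18.015 g/mol = 0.14988 mol
mol N = 2 × 0.6297 g N₂ ÷ 28.014 g/mol = 0.044956 mol
mass O = 2.400 − (0.90009 + 0.15107 + 0.62970) = 0.71913 g → mol O = 0.71913 ÷ 15.999 = 0.044948 mol
Divide by the smallest (0.044948 mol): C 1.667, H 3.334, N 1.000, O 1.000
Multiplying each by 3 gives whole numbers: C 5.00, H 10.00, N 3.00, O 3.00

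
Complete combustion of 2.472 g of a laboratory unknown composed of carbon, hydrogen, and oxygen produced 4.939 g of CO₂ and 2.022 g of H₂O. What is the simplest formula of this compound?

mol C = 4.939 g CO₂ ÷ 44.009 g/mol = 0.11223 mol
mol H = 2 × 2.022 g H₂O ÷ 18.015 g/mol = 0.22448 mol
mass O = 2.472 − (1.3480 + 0.22628) = 0.89777 g → mol O = 0.89777 ÷ 15.999 = 0.056114 mol
Divide by the smallest (0.056114 mol): C 2.000, H 4.000, O 1.000

C2H4O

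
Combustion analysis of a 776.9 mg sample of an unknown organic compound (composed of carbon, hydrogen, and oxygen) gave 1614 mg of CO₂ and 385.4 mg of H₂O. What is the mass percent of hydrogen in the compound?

5.55%

mol C = 1.614 g CO₂ ÷ 44.009 g/mol = 0.036674 mol
mol H = 2 × 0.3854 g H₂O ÷ 18.015 g/mol = 0.042787 mol
mass O = 0.7769 − (0.44050 + 0.043129) = 0.29328 g → mol O = 0.29328 ÷ 15.999 = 0.018331 mol
mass % H = 0.043129 g ÷ 0.7769 g × 100%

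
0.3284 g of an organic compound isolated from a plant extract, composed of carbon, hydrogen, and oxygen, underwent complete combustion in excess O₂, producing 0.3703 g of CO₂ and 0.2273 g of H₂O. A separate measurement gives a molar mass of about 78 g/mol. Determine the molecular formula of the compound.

C2H6O3

mol C = 0.3703 g CO₂ ÷ 44.009 g/mol = 0.0084142 mol
mol H = 2 × 0.2273 g H₂O ÷ 18.015 g/mol = 0.025235 mol
mass O = 0.3284 − (0.10106 + 0.025436) = 0.20190 g → mol O = 0.20190 ÷ 15.999 = 0.012620 mol
Divide by the smallest (0.0084142 mol): C 1.000, H 2.999, O 1.500
Multiplying each by 2 gives whole numbers: C 2.00, H 6.00, O 3.00
Empirical formula: C2H6O3
Empirical-formula mass = 78.07 g/mol; 78 ÷ 78.07 ≈ 1, so the molecular formula is C2H6O3.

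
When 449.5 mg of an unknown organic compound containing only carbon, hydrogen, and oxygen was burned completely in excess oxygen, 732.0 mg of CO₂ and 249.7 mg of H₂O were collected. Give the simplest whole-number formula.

C6H10O5

mol C = 0.7320 g CO₂ ÷ 44.009 g/mol = 0.016633 mol
mol H = 2 × 0.2497 g H₂O ÷ 18.015 g/mol = 0.027721 mol
mass O = 0.4495 − (0.19978 + 0.027943) = 0.22178 g → mol O = 0.22178 ÷ 15.999 = 0.013862 mol
Divide by the smallest (0.013862 mol): C 1.200, H 2.000, O 1.000
Multiplying each by 5 gives whole numbers: C 6.00, H 10.00, O 5.00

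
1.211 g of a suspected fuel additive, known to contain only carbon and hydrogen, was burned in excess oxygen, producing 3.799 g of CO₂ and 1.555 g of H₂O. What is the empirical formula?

CH2

mol C = 3.799 g CO₂ ÷ 44.009 g/mol = 0.086323 mol
mol H = 2 × 1.555 g H₂O ÷ 18.015 g/mol = 0.17263 mol
Divide by the smallest (0.086323 mol): C 1.000, H 2.000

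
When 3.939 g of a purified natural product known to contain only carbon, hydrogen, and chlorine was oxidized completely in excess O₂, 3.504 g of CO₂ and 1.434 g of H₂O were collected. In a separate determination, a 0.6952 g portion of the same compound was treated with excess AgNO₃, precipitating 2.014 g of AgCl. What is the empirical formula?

mol C = 3.504 g CO₂ ÷ 44.009 g/mol = 0.079620 mol
mol H = 2 × 1.434 g H₂O ÷ 18.015 g/mol = 0.15920 mol
From the AgCl data: mol Cl per gram of compound = (2.014 ÷ 143.318) ÷ 0.6952 = 0.020214 mol/g, so in the 3.939 g combustion sample mol Cl = 0.079622 mol
Divide by the smallest (0.079620 mol): C 1.000, H 2.000, Cl 1.000

CH2Cl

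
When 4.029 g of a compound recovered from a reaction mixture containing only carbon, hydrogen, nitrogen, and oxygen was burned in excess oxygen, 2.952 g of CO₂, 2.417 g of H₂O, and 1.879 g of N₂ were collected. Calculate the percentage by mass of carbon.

20.00%

mol C = 2.952 g CO₂ ÷ 44.009 g/mol = 0.067077 mol
mol H = 2 × 2.417 g H₂O ÷ 18.015 g/mol = 0.26833 mol
mol N = 2 × 1.879 g N₂ ÷ 28.014 g/mol = 0.13415 mol
mass O = 4.029 − (0.80566 + 0.27048 + 1.8790) = 1.0739 g → mol O = 1.0739 ÷ 15.999 = 0.067120 mol
mass % C = 0.80566 g ÷ 4.029 g × 100%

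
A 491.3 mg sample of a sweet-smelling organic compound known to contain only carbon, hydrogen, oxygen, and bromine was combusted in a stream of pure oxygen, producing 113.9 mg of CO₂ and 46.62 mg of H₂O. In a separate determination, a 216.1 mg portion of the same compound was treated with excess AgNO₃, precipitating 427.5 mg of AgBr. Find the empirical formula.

CH2Br2O

mol C = 0.1139 g CO₂ ÷ 44.009 g/mol = 0.0025881 mol
mol H = 2 × 0.04662 g H₂O ÷ 18.015 g/mol = 0.0051757 mol
From the AgBr data: mol Br per gram of compound = (0.4275 ÷ 187.772) ÷ 0.2161 = 0.010535 mol/g, so in the 0.4913 g combustion sample mol Br = 0.0051760 mol
mass O = 0.4913 − (0.031086 + 0.0052171 + 0.41359) = 0.041411 g → mol O = 0.041411 ÷ 15.999 = 0.0025884 mol
Divide by the smallest (0.0025881 mol): C 1.000, H 2.000, Br 2.000, O 1.000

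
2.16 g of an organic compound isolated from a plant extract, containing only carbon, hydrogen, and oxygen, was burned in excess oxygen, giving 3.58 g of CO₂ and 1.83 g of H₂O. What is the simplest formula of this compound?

C4H10O3

mol C = 3.58 g CO₂ ÷ 44.009 g/mol = 0.08135 mol
mol H = 2 × 1.83 g H₂O ÷ 18.015 g/mol = 0.2032 mol
mass O = 2.16 − (0.9771 + 0.2048) = 0.9782 g → mol O = 0.9782 ÷ 15.999 = 0.06114 mol
Divide by the smallest (0.06114 mol): C 1.331, H 3.323, O 1.000
Multiplying each by 3 gives whole numbers: C 3.99, H 9.97, O 3.00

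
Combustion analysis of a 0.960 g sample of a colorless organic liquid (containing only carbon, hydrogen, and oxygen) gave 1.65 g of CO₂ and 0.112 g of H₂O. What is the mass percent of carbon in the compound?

mol C = 1.65 g CO₂ ÷ 44.009 g/mol = 0.03749 mol
mol H = 2 × 0.112 g H₂O ÷ 18.015 g/mol = 0.01243 mol
mass O = 0.960 − (0.4503 + 0.01253) = 0.4971 g → mol O = 0.4971 ÷ 15.999 = 0.03107 mol
mass % C = 0.4503 g ÷ 0.960 g × 100%

46.9%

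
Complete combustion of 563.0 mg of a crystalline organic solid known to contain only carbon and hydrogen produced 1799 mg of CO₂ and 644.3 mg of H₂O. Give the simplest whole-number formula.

mol C = 1.799 g CO₂ ÷ 44.009 g/mol = 0.040878 mol
mol H = 2 × 0.6443 g H₂O ÷ 18.015 g/mol = 0.071529 mol
Divide by the smallest (0.040878 mol): C 1.000, H 1.750
Multiplying each by 4 gives whole numbers: C 4.00, H 7.00

C4H7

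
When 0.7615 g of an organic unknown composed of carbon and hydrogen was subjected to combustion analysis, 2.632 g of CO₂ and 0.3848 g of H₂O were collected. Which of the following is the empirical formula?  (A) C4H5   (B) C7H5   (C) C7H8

mol C = 2.632 g CO₂ ÷ 44.009 g/mol = 0.059806 mol
mol H = 2 × 0.3848 g H₂O ÷ 18.015 g/mol = 0.042720 mol
Divide by the smallest (0.042720 mol): C 1.400, H 1.000
Multiplying each by 5 gives whole numbers: C 7.00, H 5.00

(B) C7H5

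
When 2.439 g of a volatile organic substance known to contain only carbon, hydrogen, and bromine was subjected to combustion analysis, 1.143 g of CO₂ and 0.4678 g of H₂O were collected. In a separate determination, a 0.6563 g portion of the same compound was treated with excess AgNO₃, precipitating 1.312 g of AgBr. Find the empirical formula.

CH2Br

mol C = 1.143 g CO₂ ÷ 44.009 g/mol = 0.025972 mol
mol H = 2 × 0.4678 g H₂O ÷ 18.015 g/mol = 0.051934 mol
From the AgBr data: mol Br per gram of compound = (1.312 ÷ 187.772) ÷ 0.6563 = 0.010646 mol/g, so in the 2.439 g combustion sample mol Br = 0.025966 mol
Divide by the smallest (0.025966 mol): C 1.000, H 2.000, Br 1.000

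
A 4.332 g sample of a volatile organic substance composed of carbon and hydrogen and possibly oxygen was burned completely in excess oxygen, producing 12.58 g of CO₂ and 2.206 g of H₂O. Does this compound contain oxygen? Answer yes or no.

yes

mol C = 12.58 g CO₂ ÷ 44.009 g/mol = 0.28585 mol
mol H = 2 × 2.206 g H₂O ÷ 18.015 g/mol = 0.24491 mol
C and H account for only 3.6802 g of the 4.332 g sample; the remaining 0.65178 g must be oxygen.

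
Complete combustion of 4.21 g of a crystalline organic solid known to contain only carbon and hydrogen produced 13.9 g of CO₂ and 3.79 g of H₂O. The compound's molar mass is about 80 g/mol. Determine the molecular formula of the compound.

C6H8

mol C = 13.9 g CO₂ ÷ 44.009 g/mol = 0.3158 mol
mol H = 2 × 3.79 g H₂O ÷ 18.015 g/mol = 0.4208 mol
Divide by the smallest (0.3158 mol): C 1.000, H 1.332
Multiplying each by 3 gives whole numbers: C 3.00, H 4.00
Empirical formula: C3H4
Empirical-formula mass = 40.06 g/mol; 80 ÷ 40.06 ≈ 2, so the molecular formula is C6H8.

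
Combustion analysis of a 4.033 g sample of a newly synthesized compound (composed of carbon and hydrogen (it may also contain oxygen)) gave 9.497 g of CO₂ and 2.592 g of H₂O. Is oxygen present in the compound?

yes

mol C = 9.497 g CO₂ ÷ 44.009 g/mol = 0.21580 mol
mol H = 2 × 2.592 g H₂O ÷ 18.015 g/mol = 0.28776 mol
C and H account for only 2.8820 g of the 4.033 g sample; the remaining 1.1510 g must be oxygen.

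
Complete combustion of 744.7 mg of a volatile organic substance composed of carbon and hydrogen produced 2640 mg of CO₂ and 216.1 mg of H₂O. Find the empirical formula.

C5H2

mol C = 2.640 g CO₂ ÷ 44.009 g/mol = 0.059988 mol
mol H = 2 × 0.2161 g H₂O ÷ 18.015 g/mol = 0.023991 mol
Divide by the smallest (0.023991 mol): C 2.500, H 1.000
Multiplying each by 2 gives whole numbers: C 5.00, H 2.00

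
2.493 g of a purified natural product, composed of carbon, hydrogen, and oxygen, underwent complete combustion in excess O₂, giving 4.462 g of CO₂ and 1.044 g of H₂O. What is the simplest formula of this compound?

mol C = 4.462 g CO₂ ÷ 44.009 g/mol = 0.10139 mol
mol H = 2 × 1.044 g H₂O ÷ 18.015 g/mol = 0.11590 mol
mass O = 2.493 − (1.2178 + 0.11683) = 1.1584 g → mol O = 1.1584 ÷ 15.999 = 0.072404 mol
Divide by the smallest (0.072404 mol): C 1.400, H 1.601, O 1.000
Multiplying each by 5 gives whole numbers: C 7.00, H 8.00, O 5.00

C7H8O5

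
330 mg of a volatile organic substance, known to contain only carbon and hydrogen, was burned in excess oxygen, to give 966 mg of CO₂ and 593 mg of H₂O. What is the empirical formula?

CH3

mol C = 0.966 g CO₂ ÷ 44.009 g/mol = 0.02195 mol
mol H = 2 × 0.593 g H₂O ÷ 18.015 g/mol = 0.06583 mol
Divide by the smallest (0.02195 mol): C 1.000, H 2.999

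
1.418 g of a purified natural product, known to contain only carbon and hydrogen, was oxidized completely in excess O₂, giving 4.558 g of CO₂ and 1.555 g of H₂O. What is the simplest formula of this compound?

C3H5

mol C = 4.558 g CO₂ ÷ 44.009 g/mol = 0.10357 mol
mol H = 2 × 1.555 g H₂O ÷ 18.015 g/mol = 0.17263 mol
Divide by the smallest (0.10357 mol): C 1.000, H 1.667
Multiplying each by 3 gives whole numbers: C 3.00, H 5.00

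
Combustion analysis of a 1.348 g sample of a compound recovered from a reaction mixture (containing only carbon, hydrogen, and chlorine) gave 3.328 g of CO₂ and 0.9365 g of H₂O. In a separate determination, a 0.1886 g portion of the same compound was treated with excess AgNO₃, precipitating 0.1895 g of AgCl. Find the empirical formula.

C8H11Cl

mol C = 3.328 g CO₂ ÷ 44.009 g/mol = 0.075621 mol
mol H = 2 × 0.9365 g H₂O ÷ 18.015 g/mol = 0.10397 mol
From the AgCl data: mol Cl per gram of compound = (0.1895 ÷ 143.318) ÷ 0.1886 = 0.0070108 mol/g, so in the 1.348 g combustion sample mol Cl = 0.0094505 mol
Divide by the smallest (0.0094505 mol): C 8.002, H 11.001, Cl 1.000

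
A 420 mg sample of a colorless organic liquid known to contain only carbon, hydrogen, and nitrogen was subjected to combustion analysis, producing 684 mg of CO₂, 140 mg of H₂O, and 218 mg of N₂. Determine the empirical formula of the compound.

CHN

mol C = 0.684 g CO₂ ÷ 44.009 g/mol = 0.01554 mol
mol H = 2 × 0.140 g H₂O ÷ 18.015 g/mol = 0.01554 mol
mol N = 2 × 0.218 g N₂ ÷ 28.014 g/mol = 0.01556 mol
Divide by the smallest (0.01554 mol): C 1.000, H 1.000, N 1.001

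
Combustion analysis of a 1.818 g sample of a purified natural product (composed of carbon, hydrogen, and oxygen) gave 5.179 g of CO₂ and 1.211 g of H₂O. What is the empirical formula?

mol C = 5.179 g CO₂ ÷ 44.009 g/mol = 0.11768 mol
mol H = 2 × 1.211 g H₂O ÷ 18.015 g/mol = 0.13444 mol
mass O = 1.818 − (1.4135 + 0.13552) = 0.26902 g → mol O = 0.26902 ÷ 15.999 = 0.016815 mol
Divide by the smallest (0.016815 mol): C 6.999, H 7.996, O 1.000

C7H8O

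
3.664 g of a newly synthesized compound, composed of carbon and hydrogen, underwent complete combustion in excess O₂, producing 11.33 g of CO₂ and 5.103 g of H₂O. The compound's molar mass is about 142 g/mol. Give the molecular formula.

C10H22

mol C = 11.33 g CO₂ ÷ 44.009 g/mol = 0.25745 mol
mol H = 2 × 5.103 g H₂O ÷ 18.015 g/mol = 0.56653 mol
Divide by the smallest (0.25745 mol): C 1.000, H 2.201
Multiplying each by 5 gives whole numbers: C 5.00, H 11.00
Empirical formula: C5H11
Empirical-formula mass = 71.14 g/mol; 142 ÷ 71.14 ≈ 2, so the molecular formula is C10H22.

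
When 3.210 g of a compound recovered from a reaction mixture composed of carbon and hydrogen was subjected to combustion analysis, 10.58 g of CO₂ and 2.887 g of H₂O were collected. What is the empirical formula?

C3H4

mol C = 10.58 g CO₂ ÷ 44.009 g/mol = 0.24041 mol
mol H = 2 × 2.887 g H₂O ÷ 18.015 g/mol = 0.32051 mol
Divide by the smallest (0.24041 mol): C 1.000, H 1.333
Multiplying each by 3 gives whole numbers: C 3.00, H 4.00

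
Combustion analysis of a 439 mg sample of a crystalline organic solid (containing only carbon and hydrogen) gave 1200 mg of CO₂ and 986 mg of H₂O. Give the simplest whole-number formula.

CH4

mol C = 1.20 g CO₂ ÷ 44.009 g/mol = 0.02727 mol
mol H = 2 × 0.986 g H₂O ÷ 18.015 g/mol = 0.1095 mol
Divide by the smallest (0.02727 mol): C 1.000, H 4.015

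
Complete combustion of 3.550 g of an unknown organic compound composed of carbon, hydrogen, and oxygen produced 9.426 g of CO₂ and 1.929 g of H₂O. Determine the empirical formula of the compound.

C9H9O2

mol C = 9.426 g CO₂ ÷ 44.009 g/mol = 0.21418 mol
mol H = 2 × 1.929 g H₂O ÷ 18.015 g/mol = 0.21415 mol
mass O = 3.550 − (2.5726 + 0.21587) = 0.76157 g → mol O = 0.76157 ÷ 15.999 = 0.047601 mol
Divide by the smallest (0.047601 mol): C 4.500, H 4.499, O 1.000
Multiplying each by 2 gives whole numbers: C 9.00, H 9.00, O 2.00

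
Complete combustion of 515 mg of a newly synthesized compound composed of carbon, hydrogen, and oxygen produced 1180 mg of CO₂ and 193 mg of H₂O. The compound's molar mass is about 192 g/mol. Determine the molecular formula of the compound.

C10H8O4

mol C = 1.18 g CO₂ ÷ 44.009 g/mol = 0.02681 mol
mol H = 2 × 0.193 g H₂O ÷ 18.015 g/mol = 0.02143 mol
mass O = 0.515 − (0.3220 + 0.02160) = 0.1714 g → mol O = 0.1714 ÷ 15.999 = 0.01071 mol
Divide by the smallest (0.01071 mol): C 2.503, H 2.001, O 1.000
Multiplying each by 2 gives whole numbers: C 5.01, H 4.00, O 2.00
Empirical formula: C5H4O2
Empirical-formula mass = 96.08 g/mol; 192 ÷ 96.08 ≈ 2, so the molecular formula is C10H8O4.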